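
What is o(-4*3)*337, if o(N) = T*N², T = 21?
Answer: 1019088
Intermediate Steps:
o(N) = 21*N²
o(-4*3)*337 = (21*(-4*3)²)*337 = (21*(-12)²)*337 = (21*144)*337 = 3024*337 = 1019088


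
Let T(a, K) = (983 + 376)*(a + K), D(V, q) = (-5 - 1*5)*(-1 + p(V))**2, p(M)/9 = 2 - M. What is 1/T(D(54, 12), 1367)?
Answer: -1/2987412237 ≈ -3.3474e-10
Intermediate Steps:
p(M) = 18 - 9*M (p(M) = 9*(2 - M) = 18 - 9*M)
D(V, q) = -10*(17 - 9*V)**2 (D(V, q) = (-5 - 1*5)*(-1 + (18 - 9*V))**2 = (-5 - 5)*(17 - 9*V)**2 = -10*(17 - 9*V)**2)
T(a, K) = 1359*K + 1359*a (T(a, K) = 1359*(K + a) = 1359*K + 1359*a)
1/T(D(54, 12), 1367) = 1/(1359*1367 + 1359*(-10*(-17 + 9*54)**2)) = 1/(1857753 + 1359*(-10*(-17 + 486)**2)) = 1/(1857753 + 1359*(-10*469**2)) = 1/(1857753 + 1359*(-10*219961)) = 1/(1857753 + 1359*(-2199610)) = 1/(1857753 - 2989269990) = 1/(-2987412237) = -1/2987412237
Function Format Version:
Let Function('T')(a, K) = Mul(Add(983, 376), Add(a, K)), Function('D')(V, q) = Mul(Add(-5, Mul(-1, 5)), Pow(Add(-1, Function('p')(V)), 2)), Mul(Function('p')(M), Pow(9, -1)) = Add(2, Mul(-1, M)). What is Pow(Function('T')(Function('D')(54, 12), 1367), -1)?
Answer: Rational(-1, 2987412237) ≈ -3.3474e-10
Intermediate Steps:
Function('p')(M) = Add(18, Mul(-9, M)) (Function('p')(M) = Mul(9, Add(2, Mul(-1, M))) = Add(18, Mul(-9, M)))
Function('D')(V, q) = Mul(-10, Pow(Add(17, Mul(-9, V)), 2)) (Function('D')(V, q) = Mul(Add(-5, Mul(-1, 5)), Pow(Add(-1, Add(18, Mul(-9, V))), 2)) = Mul(Add(-5, -5), Pow(Add(17, Mul(-9, V)), 2)) = Mul(-10, Pow(Add(17, Mul(-9, V)), 2)))
Function('T')(a, K) = Add(Mul(1359, K), Mul(1359, a)) (Function('T')(a, K) = Mul(1359, Add(K, a)) = Add(Mul(1359, K), Mul(1359, a)))
Pow(Function('T')(Function('D')(54, 12), 1367), -1) = Pow(Add(Mul(1359, 1367), Mul(1359, Mul(-10, Pow(Add(-17, Mul(9, 54)), 2)))), -1) = Pow(Add(1857753, Mul(1359, Mul(-10, Pow(Add(-17, 486), 2)))), -1) = Pow(Add(1857753, Mul(1359, Mul(-10, Pow(469, 2)))), -1) = Pow(Add(1857753, Mul(1359, Mul(-10, 219961))), -1) = Pow(Add(1857753, Mul(1359, -2199610)), -1) = Pow(Add(1857753, -2989269990), -1) = Pow(-2987412237, -1) = Rational(-1, 2987412237)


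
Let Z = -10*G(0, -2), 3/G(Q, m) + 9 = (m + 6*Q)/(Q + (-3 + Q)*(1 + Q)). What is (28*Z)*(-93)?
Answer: -46872/5 ≈ -9374.4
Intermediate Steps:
G(Q, m) = 3/(-9 + (m + 6*Q)/(Q + (1 + Q)*(-3 + Q))) (G(Q, m) = 3/(-9 + (m + 6*Q)/(Q + (-3 + Q)*(1 + Q))) = 3/(-9 + (m + 6*Q)/(Q + (1 + Q)*(-3 + Q))))
Z = 18/5 (Z = -30*(-3 + 0² - 1*0)/(27 - 2 - 9*0² + 15*0) = -30*(-3 + 0 + 0)/(27 - 2 - 9*0 + 0) = -30*(-3)/(27 - 2 + 0 + 0) = -30*(-3)/25 = -10*(-9/25) = 18/5 ≈ 3.6000)
(28*Z)*(-93) = (28*(18/5))*(-93) = (504/5)*(-93) = -46872/5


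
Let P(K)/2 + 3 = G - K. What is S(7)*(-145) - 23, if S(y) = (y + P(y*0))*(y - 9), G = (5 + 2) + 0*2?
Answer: 4327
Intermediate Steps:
G = 7 (G = 7 + 0 = 7)
P(K) = 8 - 2*K (P(K) = -6 + 2*(7 - K) = -6 + (14 - 2*K) = 8 - 2*K)
S(y) = (-9 + y)*(8 + y) (S(y) = (y + (8 - 2*y*0))*(y - 9) = (y + (8 - 2*0))*(-9 + y) = (y + (8 + 0))*(-9 + y) = (y + 8)*(-9 + y) = (8 + y)*(-9 + y) = (-9 + y)*(8 + y))
S(7)*(-145) - 23 = (-72 + 7² - 1*7)*(-145) - 23 = (-72 + 49 - 7)*(-145) - 23 = -30*(-145) - 23 = 4350 - 23 = 4327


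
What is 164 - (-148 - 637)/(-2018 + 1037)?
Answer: 160099/981 ≈ 163.20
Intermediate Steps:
164 - (-148 - 637)/(-2018 + 1037) = 164 - (-785)/(-981) = 164 - (-785)*(-1)/981 = 164 - 1*785/981 = 164 - 785/981 = 160099/981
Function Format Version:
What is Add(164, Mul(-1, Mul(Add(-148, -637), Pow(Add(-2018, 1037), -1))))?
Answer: Rational(160099, 981) ≈ 163.20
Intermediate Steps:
Add(164, Mul(-1, Mul(Add(-148, -637), Pow(Add(-2018, 1037), -1)))) = Add(164, Mul(-1, Mul(-785, Pow(-981, -1)))) = Add(164, Mul(-1, Mul(-785, Rational(-1, 981)))) = Add(164, Mul(-1, Rational(785, 981))) = Add(164, Rational(-785, 981)) = Rational(160099, 981)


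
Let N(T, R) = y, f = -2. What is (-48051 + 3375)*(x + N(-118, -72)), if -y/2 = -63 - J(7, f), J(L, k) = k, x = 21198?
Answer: -952492320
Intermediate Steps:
y = 122 (y = -2*(-63 - 1*(-2)) = -2*(-63 + 2) = -2*(-61) = 122)
N(T, R) = 122
(-48051 + 3375)*(x + N(-118, -72)) = (-48051 + 3375)*(21198 + 122) = -44676*21320 = -952492320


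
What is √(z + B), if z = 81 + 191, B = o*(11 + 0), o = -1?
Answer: 3*√29 ≈ 16.155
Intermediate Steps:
B = -11 (B = -(11 + 0) = -1*11 = -11)
z = 272
√(z + B) = √(272 - 11) = √261 = 3*√29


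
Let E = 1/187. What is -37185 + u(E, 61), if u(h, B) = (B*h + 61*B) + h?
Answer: -6257706/187 ≈ -33464.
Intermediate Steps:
E = 1/187 ≈ 0.0053476
u(h, B) = h + 61*B + B*h (u(h, B) = (61*B + B*h) + h = h + 61*B + B*h)
-37185 + u(E, 61) = -37185 + (1/187 + 61*61 + 61*(1/187)) = -37185 + (1/187 + 3721 + 61/187) = -37185 + 695889/187 = -6257706/187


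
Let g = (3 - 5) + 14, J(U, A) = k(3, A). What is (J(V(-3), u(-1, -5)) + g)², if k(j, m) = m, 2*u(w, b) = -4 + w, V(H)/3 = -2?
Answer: 361/4 ≈ 90.250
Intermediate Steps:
V(H) = -6 (V(H) = 3*(-2) = -6)
u(w, b) = -2 + w/2 (u(w, b) = (-4 + w)/2 = -2 + w/2)
J(U, A) = A
g = 12 (g = -2 + 14 = 12)
(J(V(-3), u(-1, -5)) + g)² = ((-2 + (½)*(-1)) + 12)² = ((-2 - ½) + 12)² = (-5/2 + 12)² = (19/2)² = 361/4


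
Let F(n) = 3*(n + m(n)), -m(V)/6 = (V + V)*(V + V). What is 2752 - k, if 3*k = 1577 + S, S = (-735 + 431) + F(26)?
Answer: 55577/3 ≈ 18526.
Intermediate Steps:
m(V) = -24*V**2 (m(V) = -6*(V + V)*(V + V) = -6*2*V*2*V = -24*V**2)
F(n) = -72*n**2 + 3*n (F(n) = 3*(n - 24*n**2) = -72*n**2 + 3*n)
S = -48898 (S = (-735 + 431) + 3*26*(1 - 24*26) = -304 + 3*26*(1 - 624) = -304 + 3*26*(-623) = -304 - 48594 = -48898)
k = -47321/3 (k = (1577 - 48898)/3 = (1/3)*(-47321) = -47321/3 ≈ -15774.)
2752 - k = 2752 - 1*(-47321/3) = 2752 + 47321/3 = 55577/3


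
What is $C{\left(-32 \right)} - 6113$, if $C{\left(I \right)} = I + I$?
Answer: $-6177$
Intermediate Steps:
$C{\left(I \right)} = 2 I$
$C{\left(-32 \right)} - 6113 = 2 \left(-32\right) - 6113 = -64 - 6113 = -6177$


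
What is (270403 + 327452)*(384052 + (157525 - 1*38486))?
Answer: 300775469805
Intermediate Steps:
(270403 + 327452)*(384052 + (157525 - 1*38486)) = 597855*(384052 + (157525 - 38486)) = 597855*(384052 + 119039) = 597855*503091 = 300775469805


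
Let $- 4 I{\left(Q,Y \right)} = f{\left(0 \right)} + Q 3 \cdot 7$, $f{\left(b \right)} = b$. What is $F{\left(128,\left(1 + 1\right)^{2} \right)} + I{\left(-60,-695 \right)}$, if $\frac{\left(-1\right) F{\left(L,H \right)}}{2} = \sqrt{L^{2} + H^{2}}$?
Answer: $315 - 40 \sqrt{41} \approx 58.875$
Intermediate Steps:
$I{\left(Q,Y \right)} = - \frac{21 Q}{4}$ ($I{\left(Q,Y \right)} = - \frac{0 + Q 3 \cdot 7}{4} = - \frac{0 + 3 Q 7}{4} = - \frac{0 + 21 Q}{4} = - \frac{21 Q}{4}$)
$F{\left(L,H \right)} = - 2 \sqrt{H^{2} + L^{2}}$ ($F{\left(L,H \right)} = - 2 \sqrt{L^{2} + H^{2}} = - 2 \sqrt{H^{2} + L^{2}}$)
$F{\left(128,\left(1 + 1\right)^{2} \right)} + I{\left(-60,-695 \right)} = - 2 \sqrt{\left(\left(1 + 1\right)^{2}\right)^{2} + 128^{2}} - -315 = - 2 \sqrt{\left(2^{2}\right)^{2} + 16384} + 315 = - 2 \sqrt{4^{2} + 16384} + 315 = - 2 \sqrt{16 + 16384} + 315 = - 2 \sqrt{16400} + 315 = - 2 \cdot 20 \sqrt{41} + 315 = - 40 \sqrt{41} + 315 = 315 - 40 \sqrt{41}$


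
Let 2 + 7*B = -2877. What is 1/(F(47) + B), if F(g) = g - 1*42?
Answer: -7/2844 ≈ -0.0024613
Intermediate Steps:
F(g) = -42 + g (F(g) = g - 42 = -42 + g)
B = -2879/7 (B = -2/7 + (⅐)*(-2877) = -2/7 - 411 = -2879/7 ≈ -411.29)
1/(F(47) + B) = 1/((-42 + 47) - 2879/7) = 1/(5 - 2879/7) = 1/(-2844/7) = -7/2844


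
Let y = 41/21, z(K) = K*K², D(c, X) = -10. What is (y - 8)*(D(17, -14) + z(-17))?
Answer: 208407/7 ≈ 29772.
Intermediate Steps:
z(K) = K³
y = 41/21 (y = 41*(1/21) = 41/21 ≈ 1.9524)
(y - 8)*(D(17, -14) + z(-17)) = (41/21 - 8)*(-10 + (-17)³) = -127*(-10 - 4913)/21 = -127/21*(-4923) = 208407/7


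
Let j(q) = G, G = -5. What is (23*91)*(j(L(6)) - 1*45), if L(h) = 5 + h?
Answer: -104650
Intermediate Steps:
j(q) = -5
(23*91)*(j(L(6)) - 1*45) = (23*91)*(-5 - 1*45) = 2093*(-5 - 45) = 2093*(-50) = -104650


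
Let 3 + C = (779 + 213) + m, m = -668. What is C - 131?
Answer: 190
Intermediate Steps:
C = 321 (C = -3 + ((779 + 213) - 668) = -3 + (992 - 668) = -3 + 324 = 321)
C - 131 = 321 - 131 = 190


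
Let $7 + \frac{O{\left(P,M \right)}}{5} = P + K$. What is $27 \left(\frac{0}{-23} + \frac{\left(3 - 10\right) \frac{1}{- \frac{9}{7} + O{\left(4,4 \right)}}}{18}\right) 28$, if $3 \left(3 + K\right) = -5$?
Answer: $\frac{3087}{416} \approx 7.4207$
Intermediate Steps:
$K = - \frac{14}{3}$ ($K = -3 + \frac{1}{3} \left(-5\right) = -3 - \frac{5}{3} = - \frac{14}{3} \approx -4.6667$)
$O{\left(P,M \right)} = - \frac{175}{3} + 5 P$ ($O{\left(P,M \right)} = -35 + 5 \left(P - \frac{14}{3}\right) = -35 + 5 \left(- \frac{14}{3} + P\right) = -35 + \left(- \frac{70}{3} + 5 P\right) = - \frac{175}{3} + 5 P$)
$27 \left(\frac{0}{-23} + \frac{\left(3 - 10\right) \frac{1}{- \frac{9}{7} + O{\left(4,4 \right)}}}{18}\right) 28 = 27 \left(\frac{0}{-23} + \frac{\left(3 - 10\right) \frac{1}{- \frac{9}{7} + \left(- \frac{175}{3} + 5 \cdot 4\right)}}{18}\right) 28 = 27 \left(0 \left(- \frac{1}{23}\right) + - \frac{7}{\left(-9\right) \frac{1}{7} + \left(- \frac{175}{3} + 20\right)} \frac{1}{18}\right) 28 = 27 \left(0 + - \frac{7}{- \frac{9}{7} - \frac{115}{3}} \cdot \frac{1}{18}\right) 28 = 27 \left(0 + - \frac{7}{- \frac{832}{21}} \cdot \frac{1}{18}\right) 28 = 27 \left(0 + \left(-7\right) \left(- \frac{21}{832}\right) \frac{1}{18}\right) 28 = 27 \left(0 + \frac{147}{832} \cdot \frac{1}{18}\right) 28 = 27 \left(0 + \frac{49}{4992}\right) 28 = 27 \cdot \frac{49}{4992} \cdot 28 = \frac{441}{1664} \cdot 28 = \frac{3087}{416}$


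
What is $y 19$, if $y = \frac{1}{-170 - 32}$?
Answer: $- \frac{19}{202} \approx -0.094059$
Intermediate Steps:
$y = - \frac{1}{202}$ ($y = \frac{1}{-170 - 32} = \frac{1}{-202} = - \frac{1}{202} \approx -0.0049505$)
$y 19 = \left(- \frac{1}{202}\right) 19 = - \frac{19}{202}$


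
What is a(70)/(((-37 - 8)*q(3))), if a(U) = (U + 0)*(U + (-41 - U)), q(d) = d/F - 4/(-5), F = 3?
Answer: 2870/81 ≈ 35.432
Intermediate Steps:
q(d) = ⅘ + d/3 (q(d) = d/3 - 4/(-5) = d*(⅓) - 4*(-⅕) = d/3 + ⅘ = ⅘ + d/3)
a(U) = -41*U (a(U) = U*(-41) = -41*U)
a(70)/(((-37 - 8)*q(3))) = (-41*70)/(((-37 - 8)*(⅘ + (⅓)*3))) = -2870*(-1/(45*(⅘ + 1))) = -2870/((-45*9/5)) = -2870/(-81) = -2870*(-1/81) = 2870/81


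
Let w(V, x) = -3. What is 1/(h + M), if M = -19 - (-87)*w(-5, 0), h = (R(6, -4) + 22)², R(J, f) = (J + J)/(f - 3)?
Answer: 49/6444 ≈ 0.0076040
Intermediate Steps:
R(J, f) = 2*J/(-3 + f) (R(J, f) = (2*J)/(-3 + f) = 2*J/(-3 + f))
h = 20164/49 (h = (2*6/(-3 - 4) + 22)² = (2*6/(-7) + 22)² = (2*6*(-⅐) + 22)² = (-12/7 + 22)² = (142/7)² = 20164/49 ≈ 411.51)
M = -280 (M = -19 - (-87)*(-3) = -19 - 29*9 = -19 - 261 = -280)
1/(h + M) = 1/(20164/49 - 280) = 1/(6444/49) = 49/6444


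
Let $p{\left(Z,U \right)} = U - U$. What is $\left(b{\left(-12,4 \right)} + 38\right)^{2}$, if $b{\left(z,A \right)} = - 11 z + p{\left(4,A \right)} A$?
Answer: $28900$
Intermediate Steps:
$p{\left(Z,U \right)} = 0$
$b{\left(z,A \right)} = - 11 z$ ($b{\left(z,A \right)} = - 11 z + 0 A = - 11 z + 0 = - 11 z$)
$\left(b{\left(-12,4 \right)} + 38\right)^{2} = \left(\left(-11\right) \left(-12\right) + 38\right)^{2} = \left(132 + 38\right)^{2} = 170^{2} = 28900$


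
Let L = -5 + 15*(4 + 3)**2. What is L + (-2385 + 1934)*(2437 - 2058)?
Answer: -170199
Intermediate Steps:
L = 730 (L = -5 + 15*7**2 = -5 + 15*49 = -5 + 735 = 730)
L + (-2385 + 1934)*(2437 - 2058) = 730 + (-2385 + 1934)*(2437 - 2058) = 730 - 451*379 = 730 - 170929 = -170199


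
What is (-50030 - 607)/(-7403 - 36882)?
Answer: 50637/44285 ≈ 1.1434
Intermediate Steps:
(-50030 - 607)/(-7403 - 36882) = -50637/(-44285) = -50637*(-1/44285) = 50637/44285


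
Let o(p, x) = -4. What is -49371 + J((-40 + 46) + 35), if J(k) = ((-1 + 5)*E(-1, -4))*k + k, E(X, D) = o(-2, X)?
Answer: -49986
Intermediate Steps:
E(X, D) = -4
J(k) = -15*k (J(k) = ((-1 + 5)*(-4))*k + k = (4*(-4))*k + k = -16*k + k = -15*k)
-49371 + J((-40 + 46) + 35) = -49371 - 15*((-40 + 46) + 35) = -49371 - 15*(6 + 35) = -49371 - 15*41 = -49371 - 615 = -49986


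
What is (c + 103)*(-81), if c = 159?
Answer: -21222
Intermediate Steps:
(c + 103)*(-81) = (159 + 103)*(-81) = 262*(-81) = -21222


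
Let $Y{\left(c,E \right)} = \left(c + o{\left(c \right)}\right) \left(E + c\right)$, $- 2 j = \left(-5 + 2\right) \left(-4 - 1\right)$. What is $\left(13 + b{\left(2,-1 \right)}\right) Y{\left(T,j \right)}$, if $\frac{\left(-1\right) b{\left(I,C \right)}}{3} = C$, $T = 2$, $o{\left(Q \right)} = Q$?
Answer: $-352$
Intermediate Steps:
$j = - \frac{15}{2}$ ($j = - \frac{\left(-5 + 2\right) \left(-4 - 1\right)}{2} = - \frac{\left(-3\right) \left(-5\right)}{2} = \left(- \frac{1}{2}\right) 15 = - \frac{15}{2} \approx -7.5$)
$b{\left(I,C \right)} = - 3 C$
$Y{\left(c,E \right)} = 2 c \left(E + c\right)$ ($Y{\left(c,E \right)} = \left(c + c\right) \left(E + c\right) = 2 c \left(E + c\right)$)
$\left(13 + b{\left(2,-1 \right)}\right) Y{\left(T,j \right)} = \left(13 - -3\right) 2 \cdot 2 \left(- \frac{15}{2} + 2\right) = \left(13 + 3\right) 2 \cdot 2 \left(- \frac{11}{2}\right) = 16 \left(-22\right) = -352$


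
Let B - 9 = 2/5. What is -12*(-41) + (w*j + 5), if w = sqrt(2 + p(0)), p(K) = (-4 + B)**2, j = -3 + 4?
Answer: 497 + sqrt(779)/5 ≈ 502.58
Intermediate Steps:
B = 47/5 (B = 9 + 2/5 = 47/5 ≈ 9.4000)
j = 1
p(K) = 729/25 (p(K) = (-4 + 47/5)**2 = (27/5)**2 = 729/25)
w = sqrt(779)/5 (w = sqrt(2 + 729/25) = sqrt(779/25) = sqrt(779)/5 ≈ 5.5821)
-12*(-41) + (w*j + 5) = -12*(-41) + ((sqrt(779)/5)*1 + 5) = 492 + (sqrt(779)/5 + 5) = 492 + (5 + sqrt(779)/5) = 497 + sqrt(779)/5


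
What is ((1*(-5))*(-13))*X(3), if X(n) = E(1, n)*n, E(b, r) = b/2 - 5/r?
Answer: -455/2 ≈ -227.50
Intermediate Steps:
E(b, r) = b/2 - 5/r (E(b, r) = b*(½) - 5/r = b/2 - 5/r)
X(n) = n*(½ - 5/n) (X(n) = ((½)*1 - 5/n)*n = (½ - 5/n)*n = n*(½ - 5/n))
((1*(-5))*(-13))*X(3) = ((1*(-5))*(-13))*(-5 + (½)*3) = (-5*(-13))*(-5 + 3/2) = 65*(-7/2) = -455/2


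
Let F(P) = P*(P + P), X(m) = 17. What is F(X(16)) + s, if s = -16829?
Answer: -16251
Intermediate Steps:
F(P) = 2*P² (F(P) = P*(2*P) = 2*P²)
F(X(16)) + s = 2*17² - 16829 = 2*289 - 16829 = 578 - 16829 = -16251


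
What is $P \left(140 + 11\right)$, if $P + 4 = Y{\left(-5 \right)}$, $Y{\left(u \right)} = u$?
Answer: $-1359$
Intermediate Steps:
$P = -9$ ($P = -4 - 5 = -9$)
$P \left(140 + 11\right) = - 9 \left(140 + 11\right) = \left(-9\right) 151 = -1359$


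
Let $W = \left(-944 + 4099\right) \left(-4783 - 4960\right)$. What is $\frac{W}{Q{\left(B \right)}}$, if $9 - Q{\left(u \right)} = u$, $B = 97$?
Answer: $\frac{30739165}{88} \approx 3.4931 \cdot 10^{5}$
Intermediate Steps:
$Q{\left(u \right)} = 9 - u$
$W = -30739165$ ($W = 3155 \left(-9743\right) = -30739165$)
$\frac{W}{Q{\left(B \right)}} = - \frac{30739165}{9 - 97} = - \frac{30739165}{-88} = \left(-30739165\right) \left(- \frac{1}{88}\right) = \frac{30739165}{88}$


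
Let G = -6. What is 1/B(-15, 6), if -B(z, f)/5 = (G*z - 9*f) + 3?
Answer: -1/195 ≈ -0.0051282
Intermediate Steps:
B(z, f) = -15 + 30*z + 45*f (B(z, f) = -5*((-6*z - 9*f) + 3) = -5*((-9*f - 6*z) + 3) = -5*(3 - 9*f - 6*z) = -15 + 30*z + 45*f)
1/B(-15, 6) = 1/(-15 + 30*(-15) + 45*6) = 1/(-15 - 450 + 270) = 1/(-195) = -1/195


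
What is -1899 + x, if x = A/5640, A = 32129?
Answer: -10678231/5640 ≈ -1893.3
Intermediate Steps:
x = 32129/5640 ≈ 5.6966
-1899 + x = -1899 + 32129/5640 = -10678231/5640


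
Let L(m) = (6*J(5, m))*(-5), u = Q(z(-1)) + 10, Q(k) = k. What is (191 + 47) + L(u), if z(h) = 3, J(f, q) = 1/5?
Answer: 232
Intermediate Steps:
J(f, q) = 1/5
u = 13 (u = 3 + 10 = 13)
L(m) = -6 (L(m) = (6*(1/5))*(-5) = (6/5)*(-5) = -6)
(191 + 47) + L(u) = (191 + 47) - 6 = 238 - 6 = 232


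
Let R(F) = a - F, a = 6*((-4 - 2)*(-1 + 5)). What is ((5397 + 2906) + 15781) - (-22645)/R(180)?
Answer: 7780571/324 ≈ 24014.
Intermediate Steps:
a = -144 (a = 6*(-6*4) = 6*(-24) = -144)
R(F) = -144 - F
((5397 + 2906) + 15781) - (-22645)/R(180) = ((5397 + 2906) + 15781) - (-22645)/(-144 - 1*180) = (8303 + 15781) - (-22645)/(-144 - 180) = 24084 - (-22645)/(-324) = 24084 - (-22645)*(-1)/324 = 24084 - 1*22645/324 = 24084 - 22645/324 = 7780571/324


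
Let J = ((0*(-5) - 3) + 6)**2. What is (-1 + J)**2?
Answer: 64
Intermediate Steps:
J = 9 (J = ((0 - 3) + 6)**2 = (-3 + 6)**2 = 3**2 = 9)
(-1 + J)**2 = (-1 + 9)**2 = 8**2 = 64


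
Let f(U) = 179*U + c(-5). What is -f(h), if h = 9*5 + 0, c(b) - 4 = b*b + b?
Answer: -8079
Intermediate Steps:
c(b) = 4 + b + b² (c(b) = 4 + (b*b + b) = 4 + (b² + b) = 4 + (b + b²) = 4 + b + b²)
h = 45 (h = 45 + 0 = 45)
f(U) = 24 + 179*U (f(U) = 179*U + (4 - 5 + (-5)²) = 179*U + (4 - 5 + 25) = 179*U + 24 = 24 + 179*U)
-f(h) = -(24 + 179*45) = -(24 + 8055) = -1*8079 = -8079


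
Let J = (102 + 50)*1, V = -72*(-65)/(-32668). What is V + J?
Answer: 1240214/8167 ≈ 151.86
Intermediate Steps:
V = -1170/8167 (V = 4680*(-1/32668) = -1170/8167 ≈ -0.14326)
J = 152 (J = 152*1 = 152)
V + J = -1170/8167 + 152 = 1240214/8167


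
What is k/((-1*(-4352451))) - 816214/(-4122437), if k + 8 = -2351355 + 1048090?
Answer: -1820129395787/17942705043087 ≈ -0.10144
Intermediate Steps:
k = -1303273 (k = -8 + (-2351355 + 1048090) = -8 - 1303265 = -1303273)
k/((-1*(-4352451))) - 816214/(-4122437) = -1303273/((-1*(-4352451))) - 816214/(-4122437) = -1303273/4352451 - 816214*(-1/4122437) = -1303273*1/4352451 + 816214/4122437 = -1303273/4352451 + 816214/4122437 = -1820129395787/17942705043087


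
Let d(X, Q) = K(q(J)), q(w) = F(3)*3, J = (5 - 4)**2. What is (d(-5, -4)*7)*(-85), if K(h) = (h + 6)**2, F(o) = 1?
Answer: -48195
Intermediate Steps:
J = 1 (J = 1**2 = 1)
q(w) = 3 (q(w) = 1*3 = 3)
K(h) = (6 + h)**2
d(X, Q) = 81 (d(X, Q) = (6 + 3)**2 = 9**2 = 81)
(d(-5, -4)*7)*(-85) = (81*7)*(-85) = 567*(-85) = -48195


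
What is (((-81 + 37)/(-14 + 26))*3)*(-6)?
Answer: 66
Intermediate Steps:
(((-81 + 37)/(-14 + 26))*3)*(-6) = (-44/12*3)*(-6) = (-44*1/12*3)*(-6) = -11/3*3*(-6) = -11*(-6) = 66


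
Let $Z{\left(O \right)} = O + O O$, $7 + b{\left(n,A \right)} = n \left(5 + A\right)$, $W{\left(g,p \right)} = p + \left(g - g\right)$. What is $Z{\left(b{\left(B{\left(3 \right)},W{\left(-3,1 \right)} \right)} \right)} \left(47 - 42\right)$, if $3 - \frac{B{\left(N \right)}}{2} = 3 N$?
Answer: $30810$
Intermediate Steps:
$B{\left(N \right)} = 6 - 6 N$ ($B{\left(N \right)} = 6 - 2 \cdot 3 N = 6 - 6 N$)
$W{\left(g,p \right)} = p$ ($W{\left(g,p \right)} = p + 0 = p$)
$b{\left(n,A \right)} = -7 + n \left(5 + A\right)$
$Z{\left(O \right)} = O + O^{2}$
$Z{\left(b{\left(B{\left(3 \right)},W{\left(-3,1 \right)} \right)} \right)} \left(47 - 42\right) = \left(-7 + 5 \left(6 - 18\right) + 1 \left(6 - 18\right)\right) \left(1 + \left(-7 + 5 \left(6 - 18\right) + 1 \left(6 - 18\right)\right)\right) \left(47 - 42\right) = \left(-7 + 5 \left(6 - 18\right) + 1 \left(6 - 18\right)\right) \left(1 + \left(-7 + 5 \left(6 - 18\right) + 1 \left(6 - 18\right)\right)\right) 5 = \left(-7 + 5 \left(-12\right) + 1 \left(-12\right)\right) \left(1 + \left(-7 + 5 \left(-12\right) + 1 \left(-12\right)\right)\right) 5 = \left(-7 - 60 - 12\right) \left(1 - 79\right) 5 = - 79 \left(1 - 79\right) 5 = \left(-79\right) \left(-78\right) 5 = 6162 \cdot 5 = 30810$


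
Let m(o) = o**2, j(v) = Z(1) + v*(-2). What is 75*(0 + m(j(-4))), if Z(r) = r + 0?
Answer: 6075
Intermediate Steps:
Z(r) = r
j(v) = 1 - 2*v (j(v) = 1 + v*(-2) = 1 - 2*v)
75*(0 + m(j(-4))) = 75*(0 + (1 - 2*(-4))**2) = 75*(0 + (1 + 8)**2) = 75*(0 + 9**2) = 75*(0 + 81) = 75*81 = 6075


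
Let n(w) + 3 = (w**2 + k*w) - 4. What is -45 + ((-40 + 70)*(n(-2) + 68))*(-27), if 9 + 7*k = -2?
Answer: -386685/7 ≈ -55241.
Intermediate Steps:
k = -11/7 (k = -9/7 + (1/7)*(-2) = -9/7 - 2/7 = -11/7 ≈ -1.5714)
n(w) = -7 + w**2 - 11*w/7 (n(w) = -3 + ((w**2 - 11*w/7) - 4) = -3 + (-4 + w**2 - 11*w/7) = -7 + w**2 - 11*w/7)
-45 + ((-40 + 70)*(n(-2) + 68))*(-27) = -45 + ((-40 + 70)*((-7 + (-2)**2 - 11/7*(-2)) + 68))*(-27) = -45 + (30*((-7 + 4 + 22/7) + 68))*(-27) = -45 + (30*(1/7 + 68))*(-27) = -45 + (30*(477/7))*(-27) = -45 + (14310/7)*(-27) = -45 - 386370/7 = -386685/7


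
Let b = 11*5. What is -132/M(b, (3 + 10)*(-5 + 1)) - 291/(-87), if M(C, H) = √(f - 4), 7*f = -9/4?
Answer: 97/29 + 24*I*√7 ≈ 3.3448 + 63.498*I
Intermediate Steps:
b = 55
f = -9/28 (f = (-9/4)/7 = (-9*¼)/7 = (⅐)*(-9/4) = -9/28 ≈ -0.32143)
M(C, H) = 11*I*√7/14 (M(C, H) = √(-9/28 - 4) = √(-121/28) = 11*I*√7/14)
-132/M(b, (3 + 10)*(-5 + 1)) - 291/(-87) = -132*(-2*I*√7/11) - 291/(-87) = -(-24)*I*√7 - 291*(-1/87) = 24*I*√7 + 97/29 = 97/29 + 24*I*√7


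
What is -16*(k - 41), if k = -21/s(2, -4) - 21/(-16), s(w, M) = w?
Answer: 803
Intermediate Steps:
k = -147/16 (k = -21/2 - 21/(-16) = -21*1/2 - 21*(-1/16) = -21/2 + 21/16 = -147/16 ≈ -9.1875)
-16*(k - 41) = -16*(-147/16 - 41) = -16*(-803/16) = 803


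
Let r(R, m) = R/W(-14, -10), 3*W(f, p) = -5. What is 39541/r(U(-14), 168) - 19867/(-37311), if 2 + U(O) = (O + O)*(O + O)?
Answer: -2443321091/29177202 ≈ -83.741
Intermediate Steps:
W(f, p) = -5/3 (W(f, p) = (⅓)*(-5) = -5/3)
U(O) = -2 + 4*O² (U(O) = -2 + (O + O)*(O + O) = -2 + (2*O)*(2*O) = -2 + 4*O²)
r(R, m) = -3*R/5 (r(R, m) = R/(-5/3) = R*(-⅗) = -3*R/5)
39541/r(U(-14), 168) - 19867/(-37311) = 39541/((-3*(-2 + 4*(-14)²)/5)) - 19867/(-37311) = 39541/((-3*(-2 + 4*196)/5)) - 19867*(-1/37311) = 39541/((-3*(-2 + 784)/5)) + 19867/37311 = 39541/((-⅗*782)) + 19867/37311 = 39541/(-2346/5) + 19867/37311 = 39541*(-5/2346) + 19867/37311 = -197705/2346 + 19867/37311 = -2443321091/29177202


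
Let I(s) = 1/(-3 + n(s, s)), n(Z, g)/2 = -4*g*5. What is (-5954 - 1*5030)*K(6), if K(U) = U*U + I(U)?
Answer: -96077048/243 ≈ -3.9538e+5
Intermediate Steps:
n(Z, g) = -40*g (n(Z, g) = 2*(-4*g*5) = 2*(-20*g) = -40*g)
I(s) = 1/(-3 - 40*s)
K(U) = U² - 1/(3 + 40*U) (K(U) = U*U - 1/(3 + 40*U) = U² - 1/(3 + 40*U))
(-5954 - 1*5030)*K(6) = (-5954 - 1*5030)*((-1 + 6²*(3 + 40*6))/(3 + 40*6)) = (-5954 - 5030)*((-1 + 36*(3 + 240))/(3 + 240)) = -10984*(-1 + 36*243)/243 = -10984*(-1 + 8748)/243 = -10984*8747/243 = -96077048/243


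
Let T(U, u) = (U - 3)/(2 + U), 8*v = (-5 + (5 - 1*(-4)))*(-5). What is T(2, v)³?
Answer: -1/64 ≈ -0.015625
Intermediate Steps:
v = -5/2 (v = ((-5 + (5 - 1*(-4)))*(-5))/8 = ((-5 + (5 + 4))*(-5))/8 = ((-5 + 9)*(-5))/8 = (4*(-5))/8 = (⅛)*(-20) = -5/2 ≈ -2.5000)
T(U, u) = (-3 + U)/(2 + U)
T(2, v)³ = ((-3 + 2)/(2 + 2))³ = (-1/4)³ = ((¼)*(-1))³ = (-¼)³ = -1/64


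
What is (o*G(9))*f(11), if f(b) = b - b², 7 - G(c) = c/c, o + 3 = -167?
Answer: 112200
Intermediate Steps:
o = -170 (o = -3 - 167 = -170)
G(c) = 6 (G(c) = 7 - c/c = 7 - 1*1 = 7 - 1 = 6)
(o*G(9))*f(11) = (-170*6)*(11*(1 - 1*11)) = -11220*(1 - 11) = -11220*(-10) = -1020*(-110) = 112200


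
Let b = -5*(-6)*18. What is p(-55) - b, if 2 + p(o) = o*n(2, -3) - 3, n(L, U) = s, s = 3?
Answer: -710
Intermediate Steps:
b = 540 (b = 30*18 = 540)
n(L, U) = 3
p(o) = -5 + 3*o (p(o) = -2 + (o*3 - 3) = -2 + (3*o - 3) = -2 + (-3 + 3*o) = -5 + 3*o)
p(-55) - b = (-5 + 3*(-55)) - 1*540 = (-5 - 165) - 540 = -170 - 540 = -710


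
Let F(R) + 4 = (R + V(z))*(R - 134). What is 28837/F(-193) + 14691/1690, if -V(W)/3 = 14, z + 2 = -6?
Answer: 1177605661/129861290 ≈ 9.0682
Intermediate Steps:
z = -8 (z = -2 - 6 = -8)
V(W) = -42 (V(W) = -3*14 = -42)
F(R) = -4 + (-134 + R)*(-42 + R) (F(R) = -4 + (R - 42)*(R - 134) = -4 + (-42 + R)*(-134 + R) = -4 + (-134 + R)*(-42 + R))
28837/F(-193) + 14691/1690 = 28837/(5624 + (-193)² - 176*(-193)) + 14691/1690 = 28837/(5624 + 37249 + 33968) + 14691*(1/1690) = 28837/76841 + 14691/1690 = 1177605661/129861290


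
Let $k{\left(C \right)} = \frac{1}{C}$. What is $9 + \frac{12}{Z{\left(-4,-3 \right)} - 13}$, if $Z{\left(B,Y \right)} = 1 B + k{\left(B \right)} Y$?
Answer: $\frac{537}{65} \approx 8.2615$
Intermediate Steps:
$Z{\left(B,Y \right)} = B + \frac{Y}{B}$ ($Z{\left(B,Y \right)} = 1 B + \frac{Y}{B} = B + \frac{Y}{B}$)
$9 + \frac{12}{Z{\left(-4,-3 \right)} - 13} = 9 + \frac{12}{\left(-4 - \frac{3}{-4}\right) - 13} = 9 + \frac{12}{\left(-4 - - \frac{3}{4}\right) - 13} = 9 + \frac{12}{\left(-4 + \frac{3}{4}\right) - 13} = 9 + \frac{12}{- \frac{13}{4} - 13} = 9 + \frac{12}{- \frac{65}{4}} = 9 + 12 \left(- \frac{4}{65}\right) = 9 - \frac{48}{65} = \frac{537}{65}$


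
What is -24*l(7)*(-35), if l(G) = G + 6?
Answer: 10920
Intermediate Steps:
l(G) = 6 + G
-24*l(7)*(-35) = -24*(6 + 7)*(-35) = -24*13*(-35) = -312*(-35) = 10920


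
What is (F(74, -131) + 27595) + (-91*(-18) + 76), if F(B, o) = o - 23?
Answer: 29155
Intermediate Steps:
F(B, o) = -23 + o
(F(74, -131) + 27595) + (-91*(-18) + 76) = ((-23 - 131) + 27595) + (-91*(-18) + 76) = (-154 + 27595) + (1638 + 76) = 27441 + 1714 = 29155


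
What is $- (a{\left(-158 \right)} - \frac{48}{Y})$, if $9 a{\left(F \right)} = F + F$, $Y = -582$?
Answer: $\frac{30580}{873} \approx 35.029$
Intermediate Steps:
$a{\left(F \right)} = \frac{2 F}{9}$ ($a{\left(F \right)} = \frac{F + F}{9} = \frac{2 F}{9}$)
$- (a{\left(-158 \right)} - \frac{48}{Y}) = - (\frac{2}{9} \left(-158\right) - \frac{48}{-582}) = - (- \frac{316}{9} - 48 \left(- \frac{1}{582}\right)) = - (- \frac{316}{9} - - \frac{8}{97}) = - (- \frac{316}{9} + \frac{8}{97}) = \left(-1\right) \left(- \frac{30580}{873}\right) = \frac{30580}{873}$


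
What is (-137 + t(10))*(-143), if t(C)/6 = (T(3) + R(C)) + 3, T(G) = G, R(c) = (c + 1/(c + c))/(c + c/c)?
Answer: 136591/10 ≈ 13659.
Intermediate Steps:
R(c) = (c + 1/(2*c))/(1 + c) (R(c) = (c + 1/(2*c))/(c + 1) = (c + 1/(2*c))/(1 + c))
t(C) = 36 + 6*(1/2 + C**2)/(C*(1 + C)) (t(C) = 6*((3 + (1/2 + C**2)/(C*(1 + C))) + 3) = 6*(6 + (1/2 + C**2)/(C*(1 + C))) = 36 + 6*(1/2 + C**2)/(C*(1 + C)))
(-137 + t(10))*(-143) = (-137 + 3*(1 + 12*10 + 14*10**2)/(10*(1 + 10)))*(-143) = (-137 + 3*(1/10)*(1 + 120 + 14*100)/11)*(-143) = (-137 + 3*(1/10)*(1/11)*(1 + 120 + 1400))*(-143) = (-137 + 3*(1/10)*(1/11)*1521)*(-143) = (-137 + 4563/110)*(-143) = -10507/110*(-143) = 136591/10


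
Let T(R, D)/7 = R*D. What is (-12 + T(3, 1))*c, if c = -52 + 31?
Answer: -189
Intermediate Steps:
T(R, D) = 7*D*R (T(R, D) = 7*(R*D) = 7*(D*R) = 7*D*R)
c = -21
(-12 + T(3, 1))*c = (-12 + 7*1*3)*(-21) = (-12 + 21)*(-21) = 9*(-21) = -189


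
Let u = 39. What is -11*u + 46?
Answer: -383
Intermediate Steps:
-11*u + 46 = -11*39 + 46 = -429 + 46 = -383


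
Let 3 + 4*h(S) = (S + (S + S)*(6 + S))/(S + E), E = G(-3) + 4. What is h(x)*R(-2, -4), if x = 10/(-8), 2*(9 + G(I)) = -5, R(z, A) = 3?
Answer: -9/8 ≈ -1.1250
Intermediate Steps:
G(I) = -23/2 (G(I) = -9 + (½)*(-5) = -9 - 5/2 = -23/2)
x = -5/4 (x = 10*(-⅛) = -5/4 ≈ -1.2500)
E = -15/2 (E = -23/2 + 4 = -15/2 ≈ -7.5000)
h(S) = -¾ + (S + 2*S*(6 + S))/(4*(-15/2 + S)) (h(S) = -¾ + ((S + (S + S)*(6 + S))/(S - 15/2))/4 = -¾ + ((S + (2*S)*(6 + S))/(-15/2 + S))/4 = -¾ + ((S + 2*S*(6 + S))/(-15/2 + S))/4 = -¾ + (S + 2*S*(6 + S))/(4*(-15/2 + S)))
h(x)*R(-2, -4) = ((45 + 4*(-5/4)² + 20*(-5/4))/(4*(-15 + 2*(-5/4))))*3 = ((45 + 4*(25/16) - 25)/(4*(-15 - 5/2)))*3 = ((45 + 25/4 - 25)/(4*(-35/2)))*3 = ((¼)*(-2/35)*(105/4))*3 = -3/8*3 = -9/8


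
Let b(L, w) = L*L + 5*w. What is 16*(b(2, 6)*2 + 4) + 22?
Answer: 1174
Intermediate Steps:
b(L, w) = L² + 5*w
16*(b(2, 6)*2 + 4) + 22 = 16*((2² + 5*6)*2 + 4) + 22 = 16*((4 + 30)*2 + 4) + 22 = 16*(34*2 + 4) + 22 = 16*(68 + 4) + 22 = 16*72 + 22 = 1152 + 22 = 1174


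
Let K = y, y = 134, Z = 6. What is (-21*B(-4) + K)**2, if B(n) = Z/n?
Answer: 109561/4 ≈ 27390.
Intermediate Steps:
K = 134
B(n) = 6/n
(-21*B(-4) + K)**2 = (-126/(-4) + 134)**2 = (-126*(-1)/4 + 134)**2 = (-21*(-3/2) + 134)**2 = (63/2 + 134)**2 = (331/2)**2 = 109561/4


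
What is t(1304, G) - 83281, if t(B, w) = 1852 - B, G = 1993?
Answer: -82733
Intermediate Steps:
t(1304, G) - 83281 = (1852 - 1*1304) - 83281 = (1852 - 1304) - 83281 = 548 - 83281 = -82733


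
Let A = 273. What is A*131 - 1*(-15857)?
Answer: 51620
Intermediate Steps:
A*131 - 1*(-15857) = 273*131 - 1*(-15857) = 35763 + 15857 = 51620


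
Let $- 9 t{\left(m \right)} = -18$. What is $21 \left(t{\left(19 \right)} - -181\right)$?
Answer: $3843$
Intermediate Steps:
$t{\left(m \right)} = 2$ ($t{\left(m \right)} = \left(- \frac{1}{9}\right) \left(-18\right) = 2$)
$21 \left(t{\left(19 \right)} - -181\right) = 21 \left(2 - -181\right) = 21 \left(2 + \left(-216 + 397\right)\right) = 21 \left(2 + 181\right) = 21 \cdot 183 = 3843$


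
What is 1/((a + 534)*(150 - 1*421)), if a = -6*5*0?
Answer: -1/144714 ≈ -6.9102e-6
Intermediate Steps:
a = 0 (a = -30*0 = 0)
1/((a + 534)*(150 - 1*421)) = 1/((0 + 534)*(150 - 1*421)) = 1/(534*(150 - 421)) = (1/534)/(-271) = (1/534)*(-1/271) = -1/144714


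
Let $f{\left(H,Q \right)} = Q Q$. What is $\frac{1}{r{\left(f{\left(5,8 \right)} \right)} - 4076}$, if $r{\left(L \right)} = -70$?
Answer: $- \frac{1}{4146} \approx -0.0002412$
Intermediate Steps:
$f{\left(H,Q \right)} = Q^{2}$
$\frac{1}{r{\left(f{\left(5,8 \right)} \right)} - 4076} = \frac{1}{-70 - 4076} = \frac{1}{-4146} = - \frac{1}{4146}$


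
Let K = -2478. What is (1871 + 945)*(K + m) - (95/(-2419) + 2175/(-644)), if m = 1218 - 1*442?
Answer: -7466440909047/1557836 ≈ -4.7928e+6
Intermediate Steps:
m = 776 (m = 1218 - 442 = 776)
(1871 + 945)*(K + m) - (95/(-2419) + 2175/(-644)) = (1871 + 945)*(-2478 + 776) - (95/(-2419) + 2175/(-644)) = 2816*(-1702) - (95*(-1/2419) + 2175*(-1/644)) = -4792832 - (-95/2419 - 2175/644) = -4792832 - 1*(-5322505/1557836) = -4792832 + 5322505/1557836 = -7466440909047/1557836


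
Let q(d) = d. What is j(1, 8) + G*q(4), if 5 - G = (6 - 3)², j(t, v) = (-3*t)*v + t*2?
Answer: -38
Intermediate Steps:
j(t, v) = 2*t - 3*t*v (j(t, v) = -3*t*v + 2*t = 2*t - 3*t*v)
G = -4 (G = 5 - (6 - 3)² = 5 - 1*3² = 5 - 1*9 = 5 - 9 = -4)
j(1, 8) + G*q(4) = 1*(2 - 3*8) - 4*4 = 1*(2 - 24) - 16 = 1*(-22) - 16 = -22 - 16 = -38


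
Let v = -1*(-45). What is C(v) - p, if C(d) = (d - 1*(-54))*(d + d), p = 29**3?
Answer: -15479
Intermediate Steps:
v = 45
p = 24389
C(d) = 2*d*(54 + d) (C(d) = (d + 54)*(2*d) = (54 + d)*(2*d) = 2*d*(54 + d))
C(v) - p = 2*45*(54 + 45) - 1*24389 = 2*45*99 - 24389 = 8910 - 24389 = -15479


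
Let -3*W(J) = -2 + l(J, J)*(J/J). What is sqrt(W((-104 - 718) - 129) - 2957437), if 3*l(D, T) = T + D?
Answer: 5*I*sqrt(118289) ≈ 1719.7*I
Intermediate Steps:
l(D, T) = D/3 + T/3 (l(D, T) = (T + D)/3 = (D + T)/3 = D/3 + T/3)
W(J) = 2/3 - 2*J/9 (W(J) = -(-2 + (J/3 + J/3)*(J/J))/3 = -(-2 + (2*J/3)*1)/3 = -(-2 + 2*J/3)/3 = 2/3 - 2*J/9)
sqrt(W((-104 - 718) - 129) - 2957437) = sqrt((2/3 - 2*((-104 - 718) - 129)/9) - 2957437) = sqrt((2/3 - 2*(-822 - 129)/9) - 2957437) = sqrt((2/3 - 2/9*(-951)) - 2957437) = sqrt((2/3 + 634/3) - 2957437) = sqrt(212 - 2957437) = sqrt(-2957225) = 5*I*sqrt(118289)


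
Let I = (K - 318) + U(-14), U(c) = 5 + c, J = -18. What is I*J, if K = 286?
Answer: 738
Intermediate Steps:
I = -41 (I = (286 - 318) + (5 - 14) = -32 - 9 = -41)
I*J = -41*(-18) = 738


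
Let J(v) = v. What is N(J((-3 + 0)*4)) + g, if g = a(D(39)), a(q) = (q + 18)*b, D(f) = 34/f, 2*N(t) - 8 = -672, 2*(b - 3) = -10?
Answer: -14420/39 ≈ -369.74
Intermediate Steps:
b = -2 (b = 3 + (½)*(-10) = 3 - 5 = -2)
N(t) = -332 (N(t) = 4 + (½)*(-672) = 4 - 336 = -332)
a(q) = -36 - 2*q (a(q) = (q + 18)*(-2) = (18 + q)*(-2) = -36 - 2*q)
g = -1472/39 (g = -36 - 68/39 = -1472/39 ≈ -37.744)
N(J((-3 + 0)*4)) + g = -332 - 1472/39 = -14420/39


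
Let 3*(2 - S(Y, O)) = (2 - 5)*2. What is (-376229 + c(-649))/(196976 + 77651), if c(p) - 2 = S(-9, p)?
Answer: -376223/274627 ≈ -1.3699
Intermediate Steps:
S(Y, O) = 4 (S(Y, O) = 2 - (2 - 5)*2/3 = 2 - (-1)*2 = 2 - 1/3*(-6) = 2 + 2 = 4)
c(p) = 6 (c(p) = 2 + 4 = 6)
(-376229 + c(-649))/(196976 + 77651) = (-376229 + 6)/(196976 + 77651) = -376223/274627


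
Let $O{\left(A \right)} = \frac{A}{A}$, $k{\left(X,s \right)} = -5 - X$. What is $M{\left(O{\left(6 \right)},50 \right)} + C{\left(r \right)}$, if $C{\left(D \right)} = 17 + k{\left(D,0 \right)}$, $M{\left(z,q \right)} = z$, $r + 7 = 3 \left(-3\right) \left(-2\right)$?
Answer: $2$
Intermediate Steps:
$O{\left(A \right)} = 1$
$r = 11$ ($r = -7 + 3 \left(-3\right) \left(-2\right) = -7 - -18 = -7 + 18 = 11$)
$C{\left(D \right)} = 12 - D$ ($C{\left(D \right)} = 17 - \left(5 + D\right) = 12 - D$)
$M{\left(O{\left(6 \right)},50 \right)} + C{\left(r \right)} = 1 + \left(12 - 11\right) = 1 + 1 = 2$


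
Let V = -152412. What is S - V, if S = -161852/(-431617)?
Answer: 65783772056/431617 ≈ 1.5241e+5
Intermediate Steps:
S = 161852/431617 (S = -161852*(-1/431617) = 161852/431617 ≈ 0.37499)
S - V = 161852/431617 - 1*(-152412) = 161852/431617 + 152412 = 65783772056/431617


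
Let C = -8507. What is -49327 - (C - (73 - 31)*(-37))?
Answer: -42374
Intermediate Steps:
-49327 - (C - (73 - 31)*(-37)) = -49327 - (-8507 - (73 - 31)*(-37)) = -49327 - (-8507 - 42*(-37)) = -49327 - (-8507 - 1*(-1554)) = -49327 - (-8507 + 1554) = -49327 - 1*(-6953) = -49327 + 6953 = -42374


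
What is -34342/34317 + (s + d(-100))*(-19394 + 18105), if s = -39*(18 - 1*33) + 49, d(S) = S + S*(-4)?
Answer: -41315162884/34317 ≈ -1.2039e+6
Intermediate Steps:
d(S) = -3*S (d(S) = S - 4*S = -3*S)
s = 634 (s = -39*(18 - 33) + 49 = -39*(-15) + 49 = 585 + 49 = 634)
-34342/34317 + (s + d(-100))*(-19394 + 18105) = -34342/34317 + (634 - 3*(-100))*(-19394 + 18105) = -34342*1/34317 + (634 + 300)*(-1289) = -34342/34317 + 934*(-1289) = -34342/34317 - 1203926 = -41315162884/34317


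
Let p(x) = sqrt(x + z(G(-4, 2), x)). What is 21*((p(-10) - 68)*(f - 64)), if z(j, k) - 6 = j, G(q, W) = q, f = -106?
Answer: 242760 - 7140*I*sqrt(2) ≈ 2.4276e+5 - 10097.0*I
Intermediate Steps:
z(j, k) = 6 + j
p(x) = sqrt(2 + x) (p(x) = sqrt(x + (6 - 4)) = sqrt(x + 2) = sqrt(2 + x))
21*((p(-10) - 68)*(f - 64)) = 21*((sqrt(2 - 10) - 68)*(-106 - 64)) = 21*((sqrt(-8) - 68)*(-170)) = 21*((2*I*sqrt(2) - 68)*(-170)) = 21*((-68 + 2*I*sqrt(2))*(-170)) = 21*(11560 - 340*I*sqrt(2)) = 242760 - 7140*I*sqrt(2)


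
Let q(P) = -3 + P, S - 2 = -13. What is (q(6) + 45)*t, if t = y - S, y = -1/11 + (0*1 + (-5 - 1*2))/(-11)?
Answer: 6096/11 ≈ 554.18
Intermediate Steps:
S = -11 (S = 2 - 13 = -11)
y = 6/11 (y = -1*1/11 + (0 + (-5 - 2))*(-1/11) = -1/11 + (0 - 7)*(-1/11) = -1/11 - 7*(-1/11) = -1/11 + 7/11 = 6/11 ≈ 0.54545)
t = 127/11 (t = 6/11 - 1*(-11) = 6/11 + 11 = 127/11 ≈ 11.545)
(q(6) + 45)*t = ((-3 + 6) + 45)*(127/11) = (3 + 45)*(127/11) = 48*(127/11) = 6096/11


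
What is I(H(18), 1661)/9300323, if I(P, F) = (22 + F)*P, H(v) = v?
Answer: 30294/9300323 ≈ 0.0032573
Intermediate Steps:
I(P, F) = P*(22 + F)
I(H(18), 1661)/9300323 = (18*(22 + 1661))/9300323 = (18*1683)*(1/9300323) = 30294*(1/9300323) = 30294/9300323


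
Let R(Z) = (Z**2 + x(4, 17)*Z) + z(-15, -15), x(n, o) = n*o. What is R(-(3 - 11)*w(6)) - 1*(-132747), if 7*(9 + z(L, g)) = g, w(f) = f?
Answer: 968127/7 ≈ 1.3830e+5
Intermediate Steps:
z(L, g) = -9 + g/7
R(Z) = -78/7 + Z**2 + 68*Z (R(Z) = (Z**2 + (4*17)*Z) + (-9 + (1/7)*(-15)) = (Z**2 + 68*Z) + (-9 - 15/7) = (Z**2 + 68*Z) - 78/7 = -78/7 + Z**2 + 68*Z)
R(-(3 - 11)*w(6)) - 1*(-132747) = (-78/7 + (-(3 - 11)*6)**2 + 68*(-(3 - 11)*6)) - 1*(-132747) = (-78/7 + (-(-8)*6)**2 + 68*(-(-8)*6)) + 132747 = (-78/7 + (-1*(-48))**2 + 68*(-1*(-48))) + 132747 = (-78/7 + 48**2 + 68*48) + 132747 = (-78/7 + 2304 + 3264) + 132747 = 38898/7 + 132747 = 968127/7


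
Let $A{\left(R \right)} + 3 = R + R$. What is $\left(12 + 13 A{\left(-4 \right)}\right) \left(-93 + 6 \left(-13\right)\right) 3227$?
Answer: $72288027$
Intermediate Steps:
$A{\left(R \right)} = -3 + 2 R$ ($A{\left(R \right)} = -3 + \left(R + R\right) = -3 + 2 R$)
$\left(12 + 13 A{\left(-4 \right)}\right) \left(-93 + 6 \left(-13\right)\right) 3227 = \left(12 + 13 \left(-3 + 2 \left(-4\right)\right)\right) \left(-93 + 6 \left(-13\right)\right) 3227 = \left(12 + 13 \left(-3 - 8\right)\right) \left(-93 - 78\right) 3227 = \left(12 + 13 \left(-11\right)\right) \left(-171\right) 3227 = \left(12 - 143\right) \left(-171\right) 3227 = \left(-131\right) \left(-171\right) 3227 = 22401 \cdot 3227 = 72288027$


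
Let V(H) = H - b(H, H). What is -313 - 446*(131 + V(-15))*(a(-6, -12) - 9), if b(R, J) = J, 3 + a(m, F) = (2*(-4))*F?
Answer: -4908097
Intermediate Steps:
a(m, F) = -3 - 8*F (a(m, F) = -3 + (2*(-4))*F = -3 - 8*F)
V(H) = 0 (V(H) = H - H = 0)
-313 - 446*(131 + V(-15))*(a(-6, -12) - 9) = -313 - 446*(131 + 0)*((-3 - 8*(-12)) - 9) = -313 - 58426*((-3 + 96) - 9) = -313 - 58426*(93 - 9) = -313 - 58426*84 = -313 - 446*11004 = -313 - 4907784 = -4908097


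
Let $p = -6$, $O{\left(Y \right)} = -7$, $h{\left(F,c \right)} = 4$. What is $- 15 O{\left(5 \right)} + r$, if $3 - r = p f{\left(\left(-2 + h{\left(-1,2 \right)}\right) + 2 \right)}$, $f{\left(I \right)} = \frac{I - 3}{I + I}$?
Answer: $\frac{435}{4} \approx 108.75$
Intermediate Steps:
$f{\left(I \right)} = \frac{-3 + I}{2 I}$
$r = \frac{15}{4}$ ($r = 3 - - 6 \frac{-3 + \left(\left(-2 + 4\right) + 2\right)}{2 \left(\left(-2 + 4\right) + 2\right)} = 3 - - 6 \frac{-3 + \left(2 + 2\right)}{2 \left(2 + 2\right)} = 3 - - 6 \frac{-3 + 4}{2 \cdot 4} = 3 - - 6 \cdot \frac{1}{2} \cdot \frac{1}{4} \cdot 1 = 3 - \left(-6\right) \frac{1}{8} = 3 - - \frac{3}{4} = 3 + \frac{3}{4} = \frac{15}{4} \approx 3.75$)
$- 15 O{\left(5 \right)} + r = \left(-15\right) \left(-7\right) + \frac{15}{4} = 105 + \frac{15}{4} = \frac{435}{4}$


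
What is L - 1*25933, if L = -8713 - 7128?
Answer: -41774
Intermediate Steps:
L = -15841
L - 1*25933 = -15841 - 1*25933 = -15841 - 25933 = -41774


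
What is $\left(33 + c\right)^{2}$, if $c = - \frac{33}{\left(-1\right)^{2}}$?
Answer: $0$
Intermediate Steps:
$c = -33$ ($c = - \frac{33}{1} = \left(-33\right) 1 = -33$)
$\left(33 + c\right)^{2} = \left(33 - 33\right)^{2} = 0^{2} = 0$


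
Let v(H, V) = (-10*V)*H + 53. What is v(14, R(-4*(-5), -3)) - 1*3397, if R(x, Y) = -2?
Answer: -3064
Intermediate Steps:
v(H, V) = 53 - 10*H*V (v(H, V) = -10*H*V + 53 = 53 - 10*H*V)
v(14, R(-4*(-5), -3)) - 1*3397 = (53 - 10*14*(-2)) - 1*3397 = (53 + 280) - 3397 = 333 - 3397 = -3064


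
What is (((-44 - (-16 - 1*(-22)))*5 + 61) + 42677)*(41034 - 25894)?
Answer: 643268320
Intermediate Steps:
(((-44 - (-16 - 1*(-22)))*5 + 61) + 42677)*(41034 - 25894) = (((-44 - (-16 + 22))*5 + 61) + 42677)*15140 = (((-44 - 1*6)*5 + 61) + 42677)*15140 = (((-44 - 6)*5 + 61) + 42677)*15140 = ((-50*5 + 61) + 42677)*15140 = ((-250 + 61) + 42677)*15140 = (-189 + 42677)*15140 = 42488*15140 = 643268320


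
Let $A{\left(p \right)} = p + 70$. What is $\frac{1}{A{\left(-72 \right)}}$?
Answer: $- \frac{1}{2} \approx -0.5$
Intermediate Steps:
$A{\left(p \right)} = 70 + p$
$\frac{1}{A{\left(-72 \right)}} = \frac{1}{70 - 72} = \frac{1}{-2} = - \frac{1}{2}$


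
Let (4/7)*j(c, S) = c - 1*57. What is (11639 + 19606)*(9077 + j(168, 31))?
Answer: 1158720825/4 ≈ 2.8968e+8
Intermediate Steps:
j(c, S) = -399/4 + 7*c/4 (j(c, S) = 7*(c - 1*57)/4 = 7*(c - 57)/4 = 7*(-57 + c)/4 = -399/4 + 7*c/4)
(11639 + 19606)*(9077 + j(168, 31)) = (11639 + 19606)*(9077 + (-399/4 + (7/4)*168)) = 31245*(9077 + (-399/4 + 294)) = 31245*(9077 + 777/4) = 31245*(37085/4) = 1158720825/4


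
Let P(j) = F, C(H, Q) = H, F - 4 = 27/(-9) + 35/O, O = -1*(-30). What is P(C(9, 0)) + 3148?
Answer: 18901/6 ≈ 3150.2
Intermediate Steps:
O = 30
F = 13/6 (F = 4 + (27/(-9) + 35/30) = 4 + (27*(-⅑) + 35*(1/30)) = 4 + (-3 + 7/6) = 4 - 11/6 = 13/6 ≈ 2.1667)
P(j) = 13/6
P(C(9, 0)) + 3148 = 13/6 + 3148 = 18901/6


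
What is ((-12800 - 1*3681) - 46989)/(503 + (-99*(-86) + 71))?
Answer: -31735/4544 ≈ -6.9839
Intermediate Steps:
((-12800 - 1*3681) - 46989)/(503 + (-99*(-86) + 71)) = ((-12800 - 3681) - 46989)/(503 + (8514 + 71)) = (-16481 - 46989)/(503 + 8585) = -63470/9088 = -63470*1/9088 = -31735/4544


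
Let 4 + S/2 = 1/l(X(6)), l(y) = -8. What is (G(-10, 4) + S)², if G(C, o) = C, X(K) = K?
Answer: 5329/16 ≈ 333.06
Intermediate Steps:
S = -33/4 (S = -8 + 2/(-8) = -8 + 2*(-⅛) = -8 - ¼ = -33/4 ≈ -8.2500)
(G(-10, 4) + S)² = (-10 - 33/4)² = (-73/4)² = 5329/16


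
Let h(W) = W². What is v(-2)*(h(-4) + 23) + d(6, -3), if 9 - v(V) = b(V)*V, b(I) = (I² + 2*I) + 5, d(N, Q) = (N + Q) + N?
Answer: 750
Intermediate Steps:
d(N, Q) = Q + 2*N
b(I) = 5 + I² + 2*I
v(V) = 9 - V*(5 + V² + 2*V) (v(V) = 9 - (5 + V² + 2*V)*V = 9 - V*(5 + V² + 2*V))
v(-2)*(h(-4) + 23) + d(6, -3) = (9 - 1*(-2)*(5 + (-2)² + 2*(-2)))*((-4)² + 23) + (-3 + 2*6) = (9 - 1*(-2)*(5 + 4 - 4))*(16 + 23) + (-3 + 12) = (9 - 1*(-2)*5)*39 + 9 = (9 + 10)*39 + 9 = 19*39 + 9 = 741 + 9 = 750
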